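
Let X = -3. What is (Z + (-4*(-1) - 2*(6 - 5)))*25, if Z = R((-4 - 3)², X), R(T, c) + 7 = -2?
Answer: -175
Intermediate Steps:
R(T, c) = -9 (R(T, c) = -7 - 2 = -9)
Z = -9
(Z + (-4*(-1) - 2*(6 - 5)))*25 = (-9 + (-4*(-1) - 2*(6 - 5)))*25 = (-9 + (4 - 2*1))*25 = (-9 + (4 - 2))*25 = (-9 + 2)*25 = -7*25 = -175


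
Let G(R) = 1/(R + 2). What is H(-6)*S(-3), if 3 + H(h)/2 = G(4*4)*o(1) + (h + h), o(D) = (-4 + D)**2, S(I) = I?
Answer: 87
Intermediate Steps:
G(R) = 1/(2 + R)
H(h) = -5 + 4*h (H(h) = -6 + 2*((-4 + 1)**2/(2 + 4*4) + (h + h)) = -6 + 2*((-3)**2/(2 + 16) + 2*h) = -6 + 2*(9/18 + 2*h) = -6 + 2*((1/18)*9 + 2*h) = -6 + 2*(1/2 + 2*h) = -6 + (1 + 4*h) = -5 + 4*h)
H(-6)*S(-3) = (-5 + 4*(-6))*(-3) = (-5 - 24)*(-3) = -29*(-3) = 87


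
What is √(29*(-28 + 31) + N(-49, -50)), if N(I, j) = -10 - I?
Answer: 3*√14 ≈ 11.225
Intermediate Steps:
√(29*(-28 + 31) + N(-49, -50)) = √(29*(-28 + 31) + (-10 - 1*(-49))) = √(29*3 + (-10 + 49)) = √(87 + 39) = √126 = 3*√14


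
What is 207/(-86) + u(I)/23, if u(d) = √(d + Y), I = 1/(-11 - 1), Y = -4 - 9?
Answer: -207/86 + I*√471/138 ≈ -2.407 + 0.15726*I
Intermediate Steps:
Y = -13
I = -1/12 (I = 1/(-12) = -1/12 ≈ -0.083333)
u(d) = √(-13 + d) (u(d) = √(d - 13) = √(-13 + d))
207/(-86) + u(I)/23 = 207/(-86) + √(-13 - 1/12)/23 = 207*(-1/86) + √(-157/12)*(1/23) = -207/86 + (I*√471/6)*(1/23) = -207/86 + I*√471/138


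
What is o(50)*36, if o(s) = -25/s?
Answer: -18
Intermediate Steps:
o(50)*36 = -25/50*36 = -25*1/50*36 = -1/2*36 = -18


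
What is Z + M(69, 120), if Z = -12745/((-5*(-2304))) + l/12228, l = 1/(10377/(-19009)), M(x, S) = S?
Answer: 965529131675/8120957184 ≈ 118.89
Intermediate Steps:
l = -19009/10377 (l = 1/(10377*(-1/19009)) = 1/(-10377/19009) = -19009/10377 ≈ -1.8318)
Z = -8985730405/8120957184 (Z = -12745/((-5*(-2304))) - 19009/10377/12228 = -12745/11520 - 19009/10377*1/12228 = -12745*1/11520 - 19009/126889956 = -2549/2304 - 19009/126889956 = -8985730405/8120957184 ≈ -1.1065)
Z + M(69, 120) = -8985730405/8120957184 + 120 = 965529131675/8120957184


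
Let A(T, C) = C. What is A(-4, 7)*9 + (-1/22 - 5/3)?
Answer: 4045/66 ≈ 61.288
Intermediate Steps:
A(-4, 7)*9 + (-1/22 - 5/3) = 7*9 + (-1/22 - 5/3) = 63 + (-1*1/22 - 5*1/3) = 63 + (-1/22 - 5/3) = 63 - 113/66 = 4045/66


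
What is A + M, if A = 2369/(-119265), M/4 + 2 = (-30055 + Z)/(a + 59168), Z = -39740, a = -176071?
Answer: -78520030867/13942436295 ≈ -5.6317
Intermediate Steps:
M = -656044/116903 (M = -8 + 4*((-30055 - 39740)/(-176071 + 59168)) = -8 + 4*(-69795/(-116903)) = -8 + 4*(-69795*(-1/116903)) = -8 + 4*(69795/116903) = -8 + 279180/116903 = -656044/116903 ≈ -5.6119)
A = -2369/119265 (A = 2369*(-1/119265) = -2369/119265 ≈ -0.019863)
A + M = -2369/119265 - 656044/116903 = -78520030867/13942436295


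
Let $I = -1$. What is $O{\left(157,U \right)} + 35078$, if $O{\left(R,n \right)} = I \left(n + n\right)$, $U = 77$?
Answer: $34924$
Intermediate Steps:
$O{\left(R,n \right)} = - 2 n$ ($O{\left(R,n \right)} = - (n + n) = - 2 n$)
$O{\left(157,U \right)} + 35078 = \left(-2\right) 77 + 35078 = -154 + 35078 = 34924$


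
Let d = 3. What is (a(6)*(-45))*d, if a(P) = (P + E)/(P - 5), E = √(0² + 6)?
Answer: -810 - 135*√6 ≈ -1140.7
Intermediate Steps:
E = √6 (E = √(0 + 6) = √6 ≈ 2.4495)
a(P) = (P + √6)/(-5 + P) (a(P) = (P + √6)/(P - 5) = (P + √6)/(-5 + P))
(a(6)*(-45))*d = (((6 + √6)/(-5 + 6))*(-45))*3 = (((6 + √6)/1)*(-45))*3 = ((1*(6 + √6))*(-45))*3 = ((6 + √6)*(-45))*3 = (-270 - 45*√6)*3 = -810 - 135*√6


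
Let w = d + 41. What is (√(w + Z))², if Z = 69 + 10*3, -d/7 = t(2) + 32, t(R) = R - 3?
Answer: -77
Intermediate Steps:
t(R) = -3 + R
d = -217 (d = -7*((-3 + 2) + 32) = -7*(-1 + 32) = -7*31 = -217)
Z = 99 (Z = 69 + 30 = 99)
w = -176 (w = -217 + 41 = -176)
(√(w + Z))² = (√(-176 + 99))² = (√(-77))² = (I*√77)² = -77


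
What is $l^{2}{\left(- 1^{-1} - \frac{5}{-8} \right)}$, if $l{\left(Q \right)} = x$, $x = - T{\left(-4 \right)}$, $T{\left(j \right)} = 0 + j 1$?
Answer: $16$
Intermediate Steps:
$T{\left(j \right)} = j$ ($T{\left(j \right)} = 0 + j = j$)
$x = 4$ ($x = \left(-1\right) \left(-4\right) = 4$)
$l{\left(Q \right)} = 4$
$l^{2}{\left(- 1^{-1} - \frac{5}{-8} \right)} = 4^{2} = 16$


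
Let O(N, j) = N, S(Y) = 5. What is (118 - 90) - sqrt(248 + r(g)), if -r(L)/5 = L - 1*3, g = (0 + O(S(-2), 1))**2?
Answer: 28 - sqrt(138) ≈ 16.253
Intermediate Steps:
g = 25 (g = (0 + 5)**2 = 5**2 = 25)
r(L) = 15 - 5*L (r(L) = -5*(L - 1*3) = -5*(L - 3) = -5*(-3 + L) = 15 - 5*L)
(118 - 90) - sqrt(248 + r(g)) = (118 - 90) - sqrt(248 + (15 - 5*25)) = 28 - sqrt(248 + (15 - 125)) = 28 - sqrt(248 - 110) = 28 - sqrt(138)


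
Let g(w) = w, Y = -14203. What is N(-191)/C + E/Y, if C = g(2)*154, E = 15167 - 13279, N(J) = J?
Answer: -470611/624932 ≈ -0.75306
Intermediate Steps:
E = 1888
C = 308 (C = 2*154 = 308)
N(-191)/C + E/Y = -191/308 + 1888/(-14203) = -191*1/308 + 1888*(-1/14203) = -191/308 - 1888/14203 = -470611/624932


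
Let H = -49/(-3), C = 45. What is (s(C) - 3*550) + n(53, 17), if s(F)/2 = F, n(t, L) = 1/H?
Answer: -76437/49 ≈ -1559.9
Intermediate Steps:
H = 49/3 (H = -49*(-1/3) = 49/3 ≈ 16.333)
n(t, L) = 3/49 (n(t, L) = 1/(49/3) = 3/49)
s(F) = 2*F
(s(C) - 3*550) + n(53, 17) = (2*45 - 3*550) + 3/49 = (90 - 1650) + 3/49 = -1560 + 3/49 = -76437/49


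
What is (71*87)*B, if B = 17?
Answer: 105009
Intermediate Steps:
(71*87)*B = (71*87)*17 = 6177*17 = 105009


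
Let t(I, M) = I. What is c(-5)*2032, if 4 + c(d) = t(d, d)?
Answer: -18288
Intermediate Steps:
c(d) = -4 + d
c(-5)*2032 = (-4 - 5)*2032 = -9*2032 = -18288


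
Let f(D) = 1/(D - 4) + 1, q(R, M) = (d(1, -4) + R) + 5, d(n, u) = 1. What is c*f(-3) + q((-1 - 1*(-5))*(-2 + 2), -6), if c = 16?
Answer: 138/7 ≈ 19.714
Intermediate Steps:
q(R, M) = 6 + R (q(R, M) = (1 + R) + 5 = 6 + R)
f(D) = 1 + 1/(-4 + D) (f(D) = 1/(-4 + D) + 1 = 1 + 1/(-4 + D))
c*f(-3) + q((-1 - 1*(-5))*(-2 + 2), -6) = 16*((-3 - 3)/(-4 - 3)) + (6 + (-1 - 1*(-5))*(-2 + 2)) = 16*(-6/(-7)) + (6 + (-1 + 5)*0) = 16*(-1/7*(-6)) + (6 + 4*0) = 16*(6/7) + (6 + 0) = 96/7 + 6 = 138/7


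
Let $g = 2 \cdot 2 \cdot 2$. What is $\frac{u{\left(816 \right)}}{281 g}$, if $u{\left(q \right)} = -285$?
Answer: $- \frac{285}{2248} \approx -0.12678$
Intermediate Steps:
$g = 8$ ($g = 4 \cdot 2 = 8$)
$\frac{u{\left(816 \right)}}{281 g} = - \frac{285}{281 \cdot 8} = - \frac{285}{2248}$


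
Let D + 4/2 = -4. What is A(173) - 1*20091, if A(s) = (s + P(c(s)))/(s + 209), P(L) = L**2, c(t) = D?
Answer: -7674553/382 ≈ -20090.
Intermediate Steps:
D = -6 (D = -2 - 4 = -6)
c(t) = -6
A(s) = (36 + s)/(209 + s) (A(s) = (s + (-6)**2)/(s + 209) = (s + 36)/(209 + s) = (36 + s)/(209 + s))
A(173) - 1*20091 = (36 + 173)/(209 + 173) - 1*20091 = 209/382 - 20091 = -7674553/382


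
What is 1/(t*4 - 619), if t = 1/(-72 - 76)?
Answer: -37/22904 ≈ -0.0016154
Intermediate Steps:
t = -1/148 (t = 1/(-148) = -1/148 ≈ -0.0067568)
1/(t*4 - 619) = 1/(-1/148*4 - 619) = 1/(-1/37 - 619) = 1/(-22904/37) = -37/22904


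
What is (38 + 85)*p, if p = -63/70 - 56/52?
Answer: -31611/130 ≈ -243.16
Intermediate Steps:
p = -257/130 (p = -63*1/70 - 56*1/52 = -9/10 - 14/13 = -257/130 ≈ -1.9769)
(38 + 85)*p = (38 + 85)*(-257/130) = 123*(-257/130) = -31611/130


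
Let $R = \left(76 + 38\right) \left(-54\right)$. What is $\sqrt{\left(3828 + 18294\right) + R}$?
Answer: $3 \sqrt{1774} \approx 126.36$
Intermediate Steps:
$R = -6156$ ($R = 114 \left(-54\right) = -6156$)
$\sqrt{\left(3828 + 18294\right) + R} = \sqrt{\left(3828 + 18294\right) - 6156} = \sqrt{22122 - 6156} = \sqrt{15966} = 3 \sqrt{1774}$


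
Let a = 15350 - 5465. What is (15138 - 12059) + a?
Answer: 12964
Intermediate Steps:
a = 9885
(15138 - 12059) + a = (15138 - 12059) + 9885 = 3079 + 9885 = 12964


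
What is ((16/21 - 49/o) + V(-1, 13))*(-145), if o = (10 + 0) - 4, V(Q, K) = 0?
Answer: 45095/42 ≈ 1073.7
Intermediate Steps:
o = 6 (o = 10 - 4 = 6)
((16/21 - 49/o) + V(-1, 13))*(-145) = ((16/21 - 49/6) + 0)*(-145) = (-311/42 + 0)*(-145) = -311/42*(-145) = 45095/42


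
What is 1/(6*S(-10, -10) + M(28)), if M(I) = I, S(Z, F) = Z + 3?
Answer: -1/14 ≈ -0.071429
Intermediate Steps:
S(Z, F) = 3 + Z
1/(6*S(-10, -10) + M(28)) = 1/(6*(3 - 10) + 28) = 1/(6*(-7) + 28) = 1/(-42 + 28) = 1/(-14) = -1/14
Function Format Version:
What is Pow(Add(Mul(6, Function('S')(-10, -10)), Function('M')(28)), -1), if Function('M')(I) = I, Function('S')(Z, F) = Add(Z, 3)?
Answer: Rational(-1, 14) ≈ -0.071429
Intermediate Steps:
Function('S')(Z, F) = Add(3, Z)
Pow(Add(Mul(6, Function('S')(-10, -10)), Function('M')(28)), -1) = Pow(Add(Mul(6, Add(3, -10)), 28), -1) = Pow(Add(Mul(6, -7), 28), -1) = Pow(Add(-42, 28), -1) = Pow(-14, -1) = Rational(-1, 14)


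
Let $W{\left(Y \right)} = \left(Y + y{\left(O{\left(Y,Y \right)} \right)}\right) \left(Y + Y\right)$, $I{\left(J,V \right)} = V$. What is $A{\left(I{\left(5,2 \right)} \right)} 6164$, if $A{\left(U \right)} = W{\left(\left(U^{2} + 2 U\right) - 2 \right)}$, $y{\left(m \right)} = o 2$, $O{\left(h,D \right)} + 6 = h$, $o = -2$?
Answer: $147936$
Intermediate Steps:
$O{\left(h,D \right)} = -6 + h$
$y{\left(m \right)} = -4$ ($y{\left(m \right)} = \left(-2\right) 2 = -4$)
$W{\left(Y \right)} = 2 Y \left(-4 + Y\right)$ ($W{\left(Y \right)} = \left(Y - 4\right) \left(Y + Y\right) = \left(-4 + Y\right) 2 Y = 2 Y \left(-4 + Y\right)$)
$A{\left(U \right)} = 2 \left(-6 + U^{2} + 2 U\right) \left(-2 + U^{2} + 2 U\right)$ ($A{\left(U \right)} = 2 \left(\left(U^{2} + 2 U\right) - 2\right) \left(-4 - \left(2 - U^{2} - 2 U\right)\right) = 2 \left(-2 + U^{2} + 2 U\right) \left(-4 + \left(-2 + U^{2} + 2 U\right)\right) = 2 \left(-2 + U^{2} + 2 U\right) \left(-6 + U^{2} + 2 U\right) = 2 \left(-6 + U^{2} + 2 U\right) \left(-2 + U^{2} + 2 U\right)$)
$A{\left(I{\left(5,2 \right)} \right)} 6164 = 2 \left(-6 + 2^{2} + 2 \cdot 2\right) \left(-2 + 2^{2} + 2 \cdot 2\right) 6164 = 2 \left(-6 + 4 + 4\right) \left(-2 + 4 + 4\right) 6164 = 2 \cdot 2 \cdot 6 \cdot 6164 = 24 \cdot 6164 = 147936$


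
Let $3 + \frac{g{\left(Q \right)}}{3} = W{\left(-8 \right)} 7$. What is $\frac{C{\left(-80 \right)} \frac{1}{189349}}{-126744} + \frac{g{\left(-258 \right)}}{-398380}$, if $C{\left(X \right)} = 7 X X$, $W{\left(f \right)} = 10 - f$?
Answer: $- \frac{1109177868383}{1195082715744660} \approx -0.00092812$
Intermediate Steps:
$C{\left(X \right)} = 7 X^{2}$
$g{\left(Q \right)} = 369$ ($g{\left(Q \right)} = -9 + 3 \left(10 - -8\right) 7 = -9 + 3 \left(10 + 8\right) 7 = -9 + 3 \cdot 18 \cdot 7 = -9 + 3 \cdot 126 = -9 + 378 = 369$)
$\frac{C{\left(-80 \right)} \frac{1}{189349}}{-126744} + \frac{g{\left(-258 \right)}}{-398380} = \frac{7 \left(-80\right)^{2} \cdot \frac{1}{189349}}{-126744} + \frac{369}{-398380} = 7 \cdot 6400 \cdot \frac{1}{189349} \left(- \frac{1}{126744}\right) + 369 \left(- \frac{1}{398380}\right) = 44800 \cdot \frac{1}{189349} \left(- \frac{1}{126744}\right) - \frac{369}{398380} = \frac{44800}{189349} \left(- \frac{1}{126744}\right) - \frac{369}{398380} = - \frac{5600}{2999856207} - \frac{369}{398380} = - \frac{1109177868383}{1195082715744660}$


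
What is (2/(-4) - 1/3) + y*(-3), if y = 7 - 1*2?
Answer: -95/6 ≈ -15.833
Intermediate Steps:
y = 5 (y = 7 - 2 = 5)
(2/(-4) - 1/3) + y*(-3) = (2/(-4) - 1/3) + 5*(-3) = (2*(-¼) - 1*⅓) - 15 = (-½ - ⅓) - 15 = -⅚ - 15 = -95/6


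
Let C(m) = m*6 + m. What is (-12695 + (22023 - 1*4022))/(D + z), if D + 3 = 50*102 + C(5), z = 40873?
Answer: 5306/46005 ≈ 0.11534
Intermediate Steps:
C(m) = 7*m (C(m) = 6*m + m = 7*m)
D = 5132 (D = -3 + (50*102 + 7*5) = -3 + (5100 + 35) = -3 + 5135 = 5132)
(-12695 + (22023 - 1*4022))/(D + z) = (-12695 + (22023 - 1*4022))/(5132 + 40873) = (-12695 + (22023 - 4022))/46005 = (-12695 + 18001)*(1/46005) = 5306*(1/46005) = 5306/46005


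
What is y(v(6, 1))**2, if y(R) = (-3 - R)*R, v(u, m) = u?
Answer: 2916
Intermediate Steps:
y(R) = R*(-3 - R)
y(v(6, 1))**2 = (-1*6*(3 + 6))**2 = (-1*6*9)**2 = (-54)**2 = 2916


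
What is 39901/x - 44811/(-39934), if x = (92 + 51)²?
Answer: 2509746673/816610366 ≈ 3.0734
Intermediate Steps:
x = 20449 (x = 143² = 20449)
39901/x - 44811/(-39934) = 39901/20449 - 44811/(-39934) = 39901*(1/20449) - 44811*(-1/39934) = 39901/20449 + 44811/39934 = 2509746673/816610366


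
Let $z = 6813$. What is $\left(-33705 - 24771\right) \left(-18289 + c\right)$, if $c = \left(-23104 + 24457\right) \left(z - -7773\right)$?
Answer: $-1152946088844$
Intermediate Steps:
$c = 19734858$ ($c = \left(-23104 + 24457\right) \left(6813 - -7773\right) = 1353 \left(6813 + \left(-825 + 8598\right)\right) = 1353 \left(6813 + 7773\right) = 1353 \cdot 14586 = 19734858$)
$\left(-33705 - 24771\right) \left(-18289 + c\right) = \left(-33705 - 24771\right) \left(-18289 + 19734858\right) = \left(-58476\right) 19716569 = -1152946088844$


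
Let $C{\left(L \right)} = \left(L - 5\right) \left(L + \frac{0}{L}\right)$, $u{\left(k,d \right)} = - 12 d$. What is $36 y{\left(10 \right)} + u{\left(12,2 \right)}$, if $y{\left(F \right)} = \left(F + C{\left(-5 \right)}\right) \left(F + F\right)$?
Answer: $43176$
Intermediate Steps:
$C{\left(L \right)} = L \left(-5 + L\right)$ ($C{\left(L \right)} = \left(-5 + L\right) \left(L + 0\right) = \left(-5 + L\right) L = L \left(-5 + L\right)$)
$y{\left(F \right)} = 2 F \left(50 + F\right)$ ($y{\left(F \right)} = \left(F - 5 \left(-5 - 5\right)\right) \left(F + F\right) = \left(F - -50\right) 2 F = \left(F + 50\right) 2 F = \left(50 + F\right) 2 F = 2 F \left(50 + F\right)$)
$36 y{\left(10 \right)} + u{\left(12,2 \right)} = 36 \cdot 2 \cdot 10 \left(50 + 10\right) - 24 = 36 \cdot 2 \cdot 10 \cdot 60 - 24 = 36 \cdot 1200 - 24 = 43200 - 24 = 43176$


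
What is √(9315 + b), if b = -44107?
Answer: 2*I*√8698 ≈ 186.53*I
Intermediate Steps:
√(9315 + b) = √(9315 - 44107) = √(-34792) = 2*I*√8698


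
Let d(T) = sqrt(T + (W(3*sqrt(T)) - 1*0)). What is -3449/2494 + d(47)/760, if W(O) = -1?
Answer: -3449/2494 + sqrt(46)/760 ≈ -1.3740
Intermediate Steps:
d(T) = sqrt(-1 + T) (d(T) = sqrt(T + (-1 - 1*0)) = sqrt(T + (-1 + 0)) = sqrt(T - 1) = sqrt(-1 + T))
-3449/2494 + d(47)/760 = -3449/2494 + sqrt(-1 + 47)/760 = -3449*1/2494 + sqrt(46)*(1/760) = -3449/2494 + sqrt(46)/760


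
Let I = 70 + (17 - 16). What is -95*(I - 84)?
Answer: 1235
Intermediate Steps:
I = 71 (I = 70 + 1 = 71)
-95*(I - 84) = -95*(71 - 84) = -95*(-13) = 1235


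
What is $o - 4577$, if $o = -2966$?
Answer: $-7543$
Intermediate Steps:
$o - 4577 = -2966 - 4577 = -7543$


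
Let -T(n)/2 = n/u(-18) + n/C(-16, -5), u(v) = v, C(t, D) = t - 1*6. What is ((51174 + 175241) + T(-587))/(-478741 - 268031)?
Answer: -22403345/73930428 ≈ -0.30303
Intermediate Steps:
C(t, D) = -6 + t (C(t, D) = t - 6 = -6 + t)
T(n) = 20*n/99 (T(n) = -2*(n/(-18) + n/(-6 - 16)) = -2*(n*(-1/18) + n/(-22)) = -2*(-n/18 + n*(-1/22)) = -2*(-n/18 - n/22) = -(-20)*n/99 = 20*n/99)
((51174 + 175241) + T(-587))/(-478741 - 268031) = ((51174 + 175241) + (20/99)*(-587))/(-478741 - 268031) = (226415 - 11740/99)/(-746772) = (22403345/99)*(-1/746772) = -22403345/73930428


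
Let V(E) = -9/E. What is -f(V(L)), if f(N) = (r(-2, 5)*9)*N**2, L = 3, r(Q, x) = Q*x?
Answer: 810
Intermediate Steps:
f(N) = -90*N**2 (f(N) = (-2*5*9)*N**2 = (-10*9)*N**2 = -90*N**2)
-f(V(L)) = -(-90)*(-9/3)**2 = -(-90)*(-9*1/3)**2 = -(-90)*(-3)**2 = -(-90)*9 = -1*(-810) = 810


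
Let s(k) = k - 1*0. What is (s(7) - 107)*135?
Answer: -13500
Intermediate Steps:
s(k) = k (s(k) = k + 0 = k)
(s(7) - 107)*135 = (7 - 107)*135 = -100*135 = -13500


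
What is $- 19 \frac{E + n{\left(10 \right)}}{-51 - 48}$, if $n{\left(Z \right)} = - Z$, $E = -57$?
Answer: $- \frac{1273}{99} \approx -12.859$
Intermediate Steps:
$- 19 \frac{E + n{\left(10 \right)}}{-51 - 48} = - 19 \frac{-57 - 10}{-51 - 48} = - 19 \frac{-57 - 10}{-99} = - 19 \left(\left(-67\right) \left(- \frac{1}{99}\right)\right) = \left(-19\right) \frac{67}{99} = - \frac{1273}{99}$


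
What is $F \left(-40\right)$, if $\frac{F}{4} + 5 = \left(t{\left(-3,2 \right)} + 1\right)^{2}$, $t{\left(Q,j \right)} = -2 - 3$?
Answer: $-1760$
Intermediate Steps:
$t{\left(Q,j \right)} = -5$ ($t{\left(Q,j \right)} = -2 - 3 = -5$)
$F = 44$ ($F = -20 + 4 \left(-5 + 1\right)^{2} = -20 + 4 \left(-4\right)^{2} = -20 + 4 \cdot 16 = -20 + 64 = 44$)
$F \left(-40\right) = 44 \left(-40\right) = -1760$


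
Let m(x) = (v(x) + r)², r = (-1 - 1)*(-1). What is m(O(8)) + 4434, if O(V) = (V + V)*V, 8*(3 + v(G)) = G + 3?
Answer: 298905/64 ≈ 4670.4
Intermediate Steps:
v(G) = -21/8 + G/8 (v(G) = -3 + (G + 3)/8 = -3 + (3 + G)/8 = -3 + (3/8 + G/8) = -21/8 + G/8)
r = 2 (r = -2*(-1) = 2)
O(V) = 2*V² (O(V) = (2*V)*V = 2*V²)
m(x) = (-5/8 + x/8)² (m(x) = ((-21/8 + x/8) + 2)² = (-5/8 + x/8)²)
m(O(8)) + 4434 = (-5 + 2*8²)²/64 + 4434 = (-5 + 2*64)²/64 + 4434 = (-5 + 128)²/64 + 4434 = (1/64)*123² + 4434 = (1/64)*15129 + 4434 = 15129/64 + 4434 = 298905/64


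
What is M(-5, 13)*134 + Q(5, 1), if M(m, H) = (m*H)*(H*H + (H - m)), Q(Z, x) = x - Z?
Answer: -1628774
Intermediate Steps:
M(m, H) = H*m*(H + H**2 - m) (M(m, H) = (H*m)*(H**2 + (H - m)) = (H*m)*(H + H**2 - m) = H*m*(H + H**2 - m))
M(-5, 13)*134 + Q(5, 1) = (13*(-5)*(13 + 13**2 - 1*(-5)))*134 + (1 - 1*5) = (13*(-5)*(13 + 169 + 5))*134 + (1 - 5) = (13*(-5)*187)*134 - 4 = -12155*134 - 4 = -1628770 - 4 = -1628774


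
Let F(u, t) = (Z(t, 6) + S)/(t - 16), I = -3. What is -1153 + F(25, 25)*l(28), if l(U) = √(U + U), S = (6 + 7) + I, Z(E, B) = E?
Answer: -1153 + 70*√14/9 ≈ -1123.9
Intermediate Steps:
S = 10 (S = (6 + 7) - 3 = 13 - 3 = 10)
F(u, t) = (10 + t)/(-16 + t) (F(u, t) = (t + 10)/(t - 16) = (10 + t)/(-16 + t))
l(U) = √2*√U (l(U) = √(2*U) = √2*√U)
-1153 + F(25, 25)*l(28) = -1153 + ((10 + 25)/(-16 + 25))*(√2*√28) = -1153 + (35/9)*(√2*(2*√7)) = -1153 + ((⅑)*35)*(2*√14) = -1153 + 35*(2*√14)/9 = -1153 + 70*√14/9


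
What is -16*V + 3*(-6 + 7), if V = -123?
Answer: 1971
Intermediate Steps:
-16*V + 3*(-6 + 7) = -16*(-123) + 3*(-6 + 7) = 1968 + 3*1 = 1968 + 3 = 1971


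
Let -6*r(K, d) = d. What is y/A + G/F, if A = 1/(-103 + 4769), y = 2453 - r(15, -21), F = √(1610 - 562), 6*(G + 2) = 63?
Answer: 11429367 + 17*√262/1048 ≈ 1.1429e+7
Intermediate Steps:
G = 17/2 (G = -2 + (⅙)*63 = -2 + 21/2 = 17/2 ≈ 8.5000)
r(K, d) = -d/6
F = 2*√262 (F = √1048 = 2*√262 ≈ 32.373)
y = 4899/2 (y = 2453 - (-1)*(-21)/6 = 2453 - 1*7/2 = 2453 - 7/2 = 4899/2 ≈ 2449.5)
A = 1/4666 ≈ 0.00021432
y/A + G/F = 4899/(2*(1/4666)) + 17/(2*((2*√262))) = (4899/2)*4666 + 17*(√262/524)/2 = 11429367 + 17*√262/1048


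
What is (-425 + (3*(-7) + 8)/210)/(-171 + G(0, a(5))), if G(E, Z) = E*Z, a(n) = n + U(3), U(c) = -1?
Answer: 89263/35910 ≈ 2.4857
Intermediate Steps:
a(n) = -1 + n (a(n) = n - 1 = -1 + n)
(-425 + (3*(-7) + 8)/210)/(-171 + G(0, a(5))) = (-425 + (3*(-7) + 8)/210)/(-171 + 0*(-1 + 5)) = (-425 + (-21 + 8)*(1/210))/(-171 + 0*4) = (-425 - 13*1/210)/(-171 + 0) = (-425 - 13/210)/(-171) = -89263/210*(-1/171) = 89263/35910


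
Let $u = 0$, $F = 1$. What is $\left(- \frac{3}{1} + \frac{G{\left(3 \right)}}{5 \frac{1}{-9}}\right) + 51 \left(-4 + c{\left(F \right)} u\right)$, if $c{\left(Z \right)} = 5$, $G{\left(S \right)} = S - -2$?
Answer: $-216$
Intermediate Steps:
$G{\left(S \right)} = 2 + S$ ($G{\left(S \right)} = S + 2 = 2 + S$)
$\left(- \frac{3}{1} + \frac{G{\left(3 \right)}}{5 \frac{1}{-9}}\right) + 51 \left(-4 + c{\left(F \right)} u\right) = \left(- \frac{3}{1} + \frac{2 + 3}{5 \frac{1}{-9}}\right) + 51 \left(-4 + 5 \cdot 0\right) = \left(\left(-3\right) 1 + \frac{5}{5 \left(- \frac{1}{9}\right)}\right) + 51 \left(-4 + 0\right) = \left(-3 + \frac{5}{- \frac{5}{9}}\right) + 51 \left(-4\right) = \left(-3 + 5 \left(- \frac{9}{5}\right)\right) - 204 = \left(-3 - 9\right) - 204 = -12 - 204 = -216$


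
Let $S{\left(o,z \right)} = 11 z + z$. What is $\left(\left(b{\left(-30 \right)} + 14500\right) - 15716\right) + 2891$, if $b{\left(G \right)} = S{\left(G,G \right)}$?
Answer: $1315$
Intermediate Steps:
$S{\left(o,z \right)} = 12 z$
$b{\left(G \right)} = 12 G$
$\left(\left(b{\left(-30 \right)} + 14500\right) - 15716\right) + 2891 = \left(\left(12 \left(-30\right) + 14500\right) - 15716\right) + 2891 = \left(\left(-360 + 14500\right) - 15716\right) + 2891 = \left(14140 - 15716\right) + 2891 = -1576 + 2891 = 1315$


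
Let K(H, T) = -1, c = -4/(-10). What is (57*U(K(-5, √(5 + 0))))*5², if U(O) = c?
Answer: 570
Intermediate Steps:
c = ⅖ (c = -4*(-⅒) = ⅖ ≈ 0.40000)
U(O) = ⅖
(57*U(K(-5, √(5 + 0))))*5² = (57*(⅖))*5² = (114/5)*25 = 570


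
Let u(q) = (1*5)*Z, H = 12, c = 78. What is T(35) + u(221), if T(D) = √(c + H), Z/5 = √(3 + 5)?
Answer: 3*√10 + 50*√2 ≈ 80.198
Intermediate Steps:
Z = 10*√2 (Z = 5*√(3 + 5) = 5*√8 = 5*(2*√2) = 10*√2 ≈ 14.142)
u(q) = 50*√2 (u(q) = (1*5)*(10*√2) = 5*(10*√2) = 50*√2)
T(D) = 3*√10 (T(D) = √(78 + 12) = √90 = 3*√10)
T(35) + u(221) = 3*√10 + 50*√2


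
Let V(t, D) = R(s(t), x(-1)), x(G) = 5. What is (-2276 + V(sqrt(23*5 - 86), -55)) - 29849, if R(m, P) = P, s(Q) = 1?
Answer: -32120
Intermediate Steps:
V(t, D) = 5
(-2276 + V(sqrt(23*5 - 86), -55)) - 29849 = (-2276 + 5) - 29849 = -2271 - 29849 = -32120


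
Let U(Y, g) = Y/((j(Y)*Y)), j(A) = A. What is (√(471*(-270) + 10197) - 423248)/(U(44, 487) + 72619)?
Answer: -18622912/3195237 + 44*I*√12997/1065079 ≈ -5.8283 + 0.0047097*I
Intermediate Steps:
U(Y, g) = 1/Y (U(Y, g) = Y/((Y*Y)) = Y/(Y²) = Y/Y² = 1/Y)
(√(471*(-270) + 10197) - 423248)/(U(44, 487) + 72619) = (√(471*(-270) + 10197) - 423248)/(1/44 + 72619) = (√(-127170 + 10197) - 423248)/(1/44 + 72619) = (√(-116973) - 423248)/(3195237/44) = (3*I*√12997 - 423248)*(44/3195237) = (-423248 + 3*I*√12997)*(44/3195237) = -18622912/3195237 + 44*I*√12997/1065079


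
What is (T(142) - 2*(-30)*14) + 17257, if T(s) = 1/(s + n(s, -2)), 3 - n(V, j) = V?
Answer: 54292/3 ≈ 18097.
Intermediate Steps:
n(V, j) = 3 - V
T(s) = 1/3 (T(s) = 1/(s + (3 - s)) = 1/3)
(T(142) - 2*(-30)*14) + 17257 = (1/3 - 2*(-30)*14) + 17257 = (1/3 + 60*14) + 17257 = (1/3 + 840) + 17257 = 2521/3 + 17257 = 54292/3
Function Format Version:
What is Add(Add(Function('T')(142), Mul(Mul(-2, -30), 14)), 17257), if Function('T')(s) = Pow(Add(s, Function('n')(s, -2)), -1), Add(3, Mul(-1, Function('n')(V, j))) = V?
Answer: Rational(54292, 3) ≈ 18097.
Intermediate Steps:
Function('n')(V, j) = Add(3, Mul(-1, V))
Function('T')(s) = Rational(1, 3) (Function('T')(s) = Pow(Add(s, Add(3, Mul(-1, s))), -1) = Pow(3, -1) = Rational(1, 3))
Add(Add(Function('T')(142), Mul(Mul(-2, -30), 14)), 17257) = Add(Add(Rational(1, 3), Mul(Mul(-2, -30), 14)), 17257) = Add(Add(Rational(1, 3), Mul(60, 14)), 17257) = Add(Add(Rational(1, 3), 840), 17257) = Add(Rational(2521, 3), 17257) = Rational(54292, 3)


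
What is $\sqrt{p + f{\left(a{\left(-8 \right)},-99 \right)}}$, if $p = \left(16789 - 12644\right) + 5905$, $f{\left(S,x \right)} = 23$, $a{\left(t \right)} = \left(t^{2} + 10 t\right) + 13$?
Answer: $\sqrt{10073} \approx 100.36$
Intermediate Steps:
$a{\left(t \right)} = 13 + t^{2} + 10 t$
$p = 10050$ ($p = 4145 + 5905 = 10050$)
$\sqrt{p + f{\left(a{\left(-8 \right)},-99 \right)}} = \sqrt{10050 + 23} = \sqrt{10073}$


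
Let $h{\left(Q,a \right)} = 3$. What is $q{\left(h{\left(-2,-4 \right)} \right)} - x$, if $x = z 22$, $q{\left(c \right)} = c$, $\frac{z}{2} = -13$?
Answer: $575$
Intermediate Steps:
$z = -26$ ($z = 2 \left(-13\right) = -26$)
$x = -572$ ($x = \left(-26\right) 22 = -572$)
$q{\left(h{\left(-2,-4 \right)} \right)} - x = 3 - -572 = 3 + 572 = 575$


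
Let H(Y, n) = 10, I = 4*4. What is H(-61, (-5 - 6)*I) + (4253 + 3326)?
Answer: 7589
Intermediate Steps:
I = 16
H(-61, (-5 - 6)*I) + (4253 + 3326) = 10 + (4253 + 3326) = 10 + 7579 = 7589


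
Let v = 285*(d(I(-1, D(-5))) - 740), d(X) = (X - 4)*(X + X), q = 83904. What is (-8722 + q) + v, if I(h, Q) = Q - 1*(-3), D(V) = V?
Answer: -128878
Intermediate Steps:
I(h, Q) = 3 + Q (I(h, Q) = Q + 3 = 3 + Q)
d(X) = 2*X*(-4 + X) (d(X) = (-4 + X)*(2*X) = 2*X*(-4 + X))
v = -204060 (v = 285*(2*(3 - 5)*(-4 + (3 - 5)) - 740) = 285*(2*(-2)*(-4 - 2) - 740) = 285*(2*(-2)*(-6) - 740) = 285*(24 - 740) = 285*(-716) = -204060)
(-8722 + q) + v = (-8722 + 83904) - 204060 = 75182 - 204060 = -128878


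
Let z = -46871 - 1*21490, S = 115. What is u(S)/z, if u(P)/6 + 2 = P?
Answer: -226/22787 ≈ -0.0099179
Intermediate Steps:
u(P) = -12 + 6*P
z = -68361 (z = -46871 - 21490 = -68361)
u(S)/z = (-12 + 6*115)/(-68361) = (-12 + 690)*(-1/68361) = 678*(-1/68361) = -226/22787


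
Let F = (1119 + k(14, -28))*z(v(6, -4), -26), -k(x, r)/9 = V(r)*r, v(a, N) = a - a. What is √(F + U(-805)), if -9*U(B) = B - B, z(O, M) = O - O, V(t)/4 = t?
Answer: 0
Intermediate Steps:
V(t) = 4*t
v(a, N) = 0
z(O, M) = 0
U(B) = 0 (U(B) = -(B - B)/9 = -⅑*0 = 0)
k(x, r) = -36*r² (k(x, r) = -9*4*r*r = -36*r²)
F = 0 (F = (1119 - 36*(-28)²)*0 = (1119 - 36*784)*0 = (1119 - 28224)*0 = -27105*0 = 0)
√(F + U(-805)) = √(0 + 0) = √0 = 0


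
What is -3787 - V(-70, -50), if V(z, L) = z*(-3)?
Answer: -3997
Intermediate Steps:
V(z, L) = -3*z
-3787 - V(-70, -50) = -3787 - (-3)*(-70) = -3787 - 1*210 = -3787 - 210 = -3997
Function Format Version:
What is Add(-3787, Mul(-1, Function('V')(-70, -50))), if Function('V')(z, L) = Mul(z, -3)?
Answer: -3997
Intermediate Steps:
Function('V')(z, L) = Mul(-3, z)
Add(-3787, Mul(-1, Function('V')(-70, -50))) = Add(-3787, Mul(-1, Mul(-3, -70))) = Add(-3787, Mul(-1, 210)) = Add(-3787, -210) = -3997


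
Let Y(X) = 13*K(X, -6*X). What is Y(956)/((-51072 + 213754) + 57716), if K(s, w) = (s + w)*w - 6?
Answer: 59405827/36733 ≈ 1617.2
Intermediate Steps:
K(s, w) = -6 + w*(s + w) (K(s, w) = w*(s + w) - 6 = -6 + w*(s + w))
Y(X) = -78 + 390*X**2 (Y(X) = 13*(-6 + (-6*X)**2 + X*(-6*X)) = 13*(-6 + 36*X**2 - 6*X**2) = 13*(-6 + 30*X**2) = -78 + 390*X**2)
Y(956)/((-51072 + 213754) + 57716) = (-78 + 390*956**2)/((-51072 + 213754) + 57716) = (-78 + 390*913936)/(162682 + 57716) = (-78 + 356435040)/220398 = 356434962*(1/220398) = 59405827/36733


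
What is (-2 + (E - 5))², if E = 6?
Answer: 1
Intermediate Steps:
(-2 + (E - 5))² = (-2 + (6 - 5))² = (-2 + 1)² = (-1)² = 1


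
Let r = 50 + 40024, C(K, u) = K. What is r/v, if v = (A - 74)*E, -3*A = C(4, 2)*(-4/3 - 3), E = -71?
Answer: 180333/21797 ≈ 8.2733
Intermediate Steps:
A = 52/9 (A = -4*(-4/3 - 3)/3 = -4*(-13)/(3*3) = -⅓*(-52/3) = 52/9 ≈ 5.7778)
r = 40074
v = 43594/9 (v = (52/9 - 74)*(-71) = -614/9*(-71) = 43594/9 ≈ 4843.8)
r/v = 40074/(43594/9) = 40074*(9/43594) = 180333/21797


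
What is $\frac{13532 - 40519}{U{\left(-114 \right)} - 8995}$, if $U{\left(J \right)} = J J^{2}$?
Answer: $\frac{26987}{1490539} \approx 0.018106$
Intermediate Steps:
$U{\left(J \right)} = J^{3}$
$\frac{13532 - 40519}{U{\left(-114 \right)} - 8995} = \frac{13532 - 40519}{\left(-114\right)^{3} - 8995} = - \frac{26987}{-1481544 - 8995} = - \frac{26987}{-1490539} = \left(-26987\right) \left(- \frac{1}{1490539}\right) = \frac{26987}{1490539}$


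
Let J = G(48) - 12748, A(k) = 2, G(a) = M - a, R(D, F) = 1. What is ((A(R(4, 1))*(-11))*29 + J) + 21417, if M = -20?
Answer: 7963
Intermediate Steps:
G(a) = -20 - a
J = -12816 (J = (-20 - 1*48) - 12748 = (-20 - 48) - 12748 = -68 - 12748 = -12816)
((A(R(4, 1))*(-11))*29 + J) + 21417 = ((2*(-11))*29 - 12816) + 21417 = (-22*29 - 12816) + 21417 = (-638 - 12816) + 21417 = -13454 + 21417 = 7963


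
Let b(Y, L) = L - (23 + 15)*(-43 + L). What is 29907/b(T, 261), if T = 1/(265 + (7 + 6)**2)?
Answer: -29907/8023 ≈ -3.7277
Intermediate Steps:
T = 1/434 (T = 1/(265 + 13**2) = 1/(265 + 169) = 1/434 ≈ 0.0023041)
b(Y, L) = 1634 - 37*L (b(Y, L) = L - 38*(-43 + L) = L - (-1634 + 38*L) = L + (1634 - 38*L) = 1634 - 37*L)
29907/b(T, 261) = 29907/(1634 - 37*261) = 29907/(1634 - 9657) = 29907/(-8023) = 29907*(-1/8023) = -29907/8023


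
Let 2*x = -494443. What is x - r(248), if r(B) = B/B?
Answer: -494445/2 ≈ -2.4722e+5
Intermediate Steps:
x = -494443/2 (x = (½)*(-494443) = -494443/2 ≈ -2.4722e+5)
r(B) = 1
x - r(248) = -494443/2 - 1*1 = -494443/2 - 1 = -494445/2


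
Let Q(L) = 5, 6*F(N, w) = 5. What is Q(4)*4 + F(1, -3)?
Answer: 125/6 ≈ 20.833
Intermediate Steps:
F(N, w) = 5/6 (F(N, w) = (1/6)*5 = 5/6)
Q(4)*4 + F(1, -3) = 5*4 + 5/6 = 20 + 5/6 = 125/6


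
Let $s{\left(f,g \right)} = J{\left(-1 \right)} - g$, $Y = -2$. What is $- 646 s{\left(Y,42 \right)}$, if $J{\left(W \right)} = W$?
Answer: $27778$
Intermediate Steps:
$s{\left(f,g \right)} = -1 - g$
$- 646 s{\left(Y,42 \right)} = - 646 \left(-1 - 42\right) = \left(-646\right) \left(-43\right) = 27778$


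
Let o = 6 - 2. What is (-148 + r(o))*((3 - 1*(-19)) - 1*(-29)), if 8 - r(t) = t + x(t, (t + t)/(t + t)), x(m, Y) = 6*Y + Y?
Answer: -7701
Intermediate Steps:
o = 4
x(m, Y) = 7*Y
r(t) = 1 - t (r(t) = 8 - (t + 7*((t + t)/(t + t))) = 8 - (t + 7*((2*t)/((2*t)))) = 8 - (t + 7*((2*t)*(1/(2*t)))) = 8 - (t + 7*1) = 8 - (t + 7) = 8 - (7 + t) = 8 + (-7 - t) = 1 - t)
(-148 + r(o))*((3 - 1*(-19)) - 1*(-29)) = (-148 + (1 - 1*4))*((3 - 1*(-19)) - 1*(-29)) = (-148 + (1 - 4))*((3 + 19) + 29) = (-148 - 3)*(22 + 29) = -151*51 = -7701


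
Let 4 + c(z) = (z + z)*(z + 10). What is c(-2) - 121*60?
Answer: -7296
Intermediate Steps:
c(z) = -4 + 2*z*(10 + z) (c(z) = -4 + (z + z)*(z + 10) = -4 + (2*z)*(10 + z) = -4 + 2*z*(10 + z))
c(-2) - 121*60 = (-4 + 2*(-2)² + 20*(-2)) - 121*60 = (-4 + 2*4 - 40) - 7260 = (-4 + 8 - 40) - 7260 = -36 - 7260 = -7296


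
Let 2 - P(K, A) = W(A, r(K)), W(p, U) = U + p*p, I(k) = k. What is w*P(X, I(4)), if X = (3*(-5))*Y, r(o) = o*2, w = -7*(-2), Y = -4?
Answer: -1876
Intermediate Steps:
w = 14
r(o) = 2*o
W(p, U) = U + p**2
X = 60 (X = (3*(-5))*(-4) = -15*(-4) = 60)
P(K, A) = 2 - A**2 - 2*K (P(K, A) = 2 - (2*K + A**2) = 2 - (A**2 + 2*K) = 2 + (-A**2 - 2*K) = 2 - A**2 - 2*K)
w*P(X, I(4)) = 14*(2 - 1*4**2 - 2*60) = 14*(2 - 1*16 - 120) = 14*(2 - 16 - 120) = 14*(-134) = -1876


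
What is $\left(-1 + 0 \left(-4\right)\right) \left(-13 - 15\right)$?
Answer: $28$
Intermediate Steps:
$\left(-1 + 0 \left(-4\right)\right) \left(-13 - 15\right) = \left(-1 + 0\right) \left(-28\right) = \left(-1\right) \left(-28\right) = 28$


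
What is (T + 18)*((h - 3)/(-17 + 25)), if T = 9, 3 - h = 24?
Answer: -81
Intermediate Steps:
h = -21 (h = 3 - 1*24 = 3 - 24 = -21)
(T + 18)*((h - 3)/(-17 + 25)) = (9 + 18)*((-21 - 3)/(-17 + 25)) = 27*(-24/8) = 27*(-24*⅛) = 27*(-3) = -81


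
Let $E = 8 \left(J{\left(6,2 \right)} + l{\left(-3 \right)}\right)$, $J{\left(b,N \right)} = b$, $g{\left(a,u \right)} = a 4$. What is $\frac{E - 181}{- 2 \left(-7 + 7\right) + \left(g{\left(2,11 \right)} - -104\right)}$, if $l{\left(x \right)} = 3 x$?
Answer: $- \frac{205}{112} \approx -1.8304$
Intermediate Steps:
$g{\left(a,u \right)} = 4 a$
$E = -24$ ($E = 8 \left(6 + 3 \left(-3\right)\right) = 8 \left(6 - 9\right) = 8 \left(-3\right) = -24$)
$\frac{E - 181}{- 2 \left(-7 + 7\right) + \left(g{\left(2,11 \right)} - -104\right)} = \frac{-24 - 181}{- 2 \left(-7 + 7\right) + \left(4 \cdot 2 - -104\right)} = - \frac{205}{\left(-2\right) 0 + \left(8 + 104\right)} = - \frac{205}{0 + 112} = - \frac{205}{112}$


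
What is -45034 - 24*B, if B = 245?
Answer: -50914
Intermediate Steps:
-45034 - 24*B = -45034 - 24*245 = -45034 - 5880 = -50914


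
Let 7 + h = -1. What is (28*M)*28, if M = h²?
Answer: 50176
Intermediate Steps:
h = -8 (h = -7 - 1 = -8)
M = 64 (M = (-8)² = 64)
(28*M)*28 = (28*64)*28 = 1792*28 = 50176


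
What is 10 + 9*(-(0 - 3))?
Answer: 37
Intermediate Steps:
10 + 9*(-(0 - 3)) = 10 + 9*(-1*(-3)) = 10 + 9*3 = 10 + 27 = 37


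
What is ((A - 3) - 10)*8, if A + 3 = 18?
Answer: 16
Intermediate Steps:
A = 15 (A = -3 + 18 = 15)
((A - 3) - 10)*8 = ((15 - 3) - 10)*8 = (12 - 10)*8 = 2*8 = 16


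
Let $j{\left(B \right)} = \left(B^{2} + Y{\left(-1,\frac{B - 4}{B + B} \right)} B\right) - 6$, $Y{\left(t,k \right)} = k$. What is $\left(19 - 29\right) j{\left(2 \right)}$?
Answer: $30$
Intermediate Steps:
$j{\left(B \right)} = -8 + B^{2} + \frac{B}{2}$ ($j{\left(B \right)} = \left(B^{2} + \frac{B - 4}{B + B} B\right) - 6 = \left(B^{2} + \frac{-4 + B}{2 B} B\right) - 6 = \left(B^{2} + \left(-2 + \frac{B}{2}\right)\right) - 6 = \left(-2 + B^{2} + \frac{B}{2}\right) - 6 = -8 + B^{2} + \frac{B}{2}$)
$\left(19 - 29\right) j{\left(2 \right)} = \left(19 - 29\right) \left(-8 + 2^{2} + \frac{1}{2} \cdot 2\right) = - 10 \left(-8 + 4 + 1\right) = \left(-10\right) \left(-3\right) = 30$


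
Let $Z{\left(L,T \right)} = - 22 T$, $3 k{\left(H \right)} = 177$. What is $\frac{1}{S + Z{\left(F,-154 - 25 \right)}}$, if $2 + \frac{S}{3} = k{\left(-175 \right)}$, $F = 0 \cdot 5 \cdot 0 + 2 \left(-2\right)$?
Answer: $\frac{1}{4109} \approx 0.00024337$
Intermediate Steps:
$F = -4$ ($F = 0 \cdot 0 - 4 = 0 - 4 = -4$)
$k{\left(H \right)} = 59$ ($k{\left(H \right)} = \frac{1}{3} \cdot 177 = 59$)
$S = 171$ ($S = -6 + 3 \cdot 59 = -6 + 177 = 171$)
$\frac{1}{S + Z{\left(F,-154 - 25 \right)}} = \frac{1}{171 - 22 \left(-154 - 25\right)} = \frac{1}{171 - -3938} = \frac{1}{171 + 3938} = \frac{1}{4109}$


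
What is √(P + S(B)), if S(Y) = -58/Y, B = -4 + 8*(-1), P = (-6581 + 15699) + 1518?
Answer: 113*√30/6 ≈ 103.15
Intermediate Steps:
P = 10636 (P = 9118 + 1518 = 10636)
B = -12 (B = -4 - 8 = -12)
√(P + S(B)) = √(10636 - 58/(-12)) = √(10636 - 58*(-1/12)) = √(10636 + 29/6) = √(63845/6) = 113*√30/6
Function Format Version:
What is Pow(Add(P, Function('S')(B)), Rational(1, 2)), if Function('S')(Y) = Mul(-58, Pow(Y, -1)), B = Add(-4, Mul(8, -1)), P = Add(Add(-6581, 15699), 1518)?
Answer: Mul(Rational(113, 6), Pow(30, Rational(1, 2))) ≈ 103.15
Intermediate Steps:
P = 10636 (P = Add(9118, 1518) = 10636)
B = -12 (B = Add(-4, -8) = -12)
Pow(Add(P, Function('S')(B)), Rational(1, 2)) = Pow(Add(10636, Mul(-58, Pow(-12, -1))), Rational(1, 2)) = Pow(Add(10636, Mul(-58, Rational(-1, 12))), Rational(1, 2)) = Pow(Add(10636, Rational(29, 6)), Rational(1, 2)) = Pow(Rational(63845, 6), Rational(1, 2)) = Mul(Rational(113, 6), Pow(30, Rational(1, 2)))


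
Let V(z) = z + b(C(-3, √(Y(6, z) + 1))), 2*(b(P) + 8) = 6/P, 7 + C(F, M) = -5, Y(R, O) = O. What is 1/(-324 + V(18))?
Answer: -4/1257 ≈ -0.0031822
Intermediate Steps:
C(F, M) = -12 (C(F, M) = -7 - 5 = -12)
b(P) = -8 + 3/P (b(P) = -8 + (6/P)/2 = -8 + 3/P)
V(z) = -33/4 + z (V(z) = z + (-8 + 3/(-12)) = z + (-8 + 3*(-1/12)) = z + (-8 - ¼) = z - 33/4 = -33/4 + z)
1/(-324 + V(18)) = 1/(-324 + (-33/4 + 18)) = 1/(-324 + 39/4) = 1/(-1257/4) = -4/1257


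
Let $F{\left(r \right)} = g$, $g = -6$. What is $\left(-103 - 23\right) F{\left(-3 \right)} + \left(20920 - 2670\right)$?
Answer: $19006$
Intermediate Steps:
$F{\left(r \right)} = -6$
$\left(-103 - 23\right) F{\left(-3 \right)} + \left(20920 - 2670\right) = \left(-103 - 23\right) \left(-6\right) + \left(20920 - 2670\right) = \left(-126\right) \left(-6\right) + 18250 = 756 + 18250 = 19006$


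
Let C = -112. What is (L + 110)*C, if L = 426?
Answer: -60032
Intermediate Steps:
(L + 110)*C = (426 + 110)*(-112) = 536*(-112) = -60032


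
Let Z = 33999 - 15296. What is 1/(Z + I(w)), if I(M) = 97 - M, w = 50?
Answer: 1/18750 ≈ 5.3333e-5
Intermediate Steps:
Z = 18703
1/(Z + I(w)) = 1/(18703 + (97 - 1*50)) = 1/(18703 + (97 - 50)) = 1/(18703 + 47) = 1/18750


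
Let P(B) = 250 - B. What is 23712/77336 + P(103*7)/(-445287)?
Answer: 441461275/1434863143 ≈ 0.30767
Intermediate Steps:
23712/77336 + P(103*7)/(-445287) = 23712/77336 + (250 - 103*7)/(-445287) = 23712*(1/77336) + (250 - 1*721)*(-1/445287) = 2964/9667 + (250 - 721)*(-1/445287) = 2964/9667 - 471*(-1/445287) = 2964/9667 + 157/148429 = 441461275/1434863143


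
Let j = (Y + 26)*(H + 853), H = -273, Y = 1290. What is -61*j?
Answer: -46560080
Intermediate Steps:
j = 763280 (j = (1290 + 26)*(-273 + 853) = 1316*580 = 763280)
-61*j = -61*763280 = -46560080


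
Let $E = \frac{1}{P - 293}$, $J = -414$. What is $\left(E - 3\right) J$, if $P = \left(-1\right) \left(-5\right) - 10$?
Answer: $\frac{185265}{149} \approx 1243.4$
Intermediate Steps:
$P = -5$ ($P = 5 - 10 = -5$)
$E = - \frac{1}{298}$ ($E = \frac{1}{-5 - 293} = \frac{1}{-298} = - \frac{1}{298} \approx -0.0033557$)
$\left(E - 3\right) J = \left(- \frac{1}{298} - 3\right) \left(-414\right) = \left(- \frac{895}{298}\right) \left(-414\right) = \frac{185265}{149}$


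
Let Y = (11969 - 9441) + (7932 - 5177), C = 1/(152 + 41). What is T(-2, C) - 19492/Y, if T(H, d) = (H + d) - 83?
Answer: -90424288/1019619 ≈ -88.684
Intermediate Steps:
C = 1/193 ≈ 0.0051813
Y = 5283 (Y = 2528 + 2755 = 5283)
T(H, d) = -83 + H + d
T(-2, C) - 19492/Y = (-83 - 2 + 1/193) - 19492/5283 = -16404/193 - 19492*1/5283 = -16404/193 - 19492/5283 = -90424288/1019619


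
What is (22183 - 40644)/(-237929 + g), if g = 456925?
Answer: -18461/218996 ≈ -0.084298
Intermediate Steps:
(22183 - 40644)/(-237929 + g) = (22183 - 40644)/(-237929 + 456925) = -18461/218996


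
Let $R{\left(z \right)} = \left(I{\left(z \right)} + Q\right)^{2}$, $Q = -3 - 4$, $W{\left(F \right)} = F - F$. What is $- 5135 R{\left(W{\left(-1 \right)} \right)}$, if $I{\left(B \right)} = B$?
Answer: $-251615$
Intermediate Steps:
$W{\left(F \right)} = 0$
$Q = -7$
$R{\left(z \right)} = \left(-7 + z\right)^{2}$ ($R{\left(z \right)} = \left(z - 7\right)^{2} = \left(-7 + z\right)^{2}$)
$- 5135 R{\left(W{\left(-1 \right)} \right)} = - 5135 \left(-7 + 0\right)^{2} = - 5135 \left(-7\right)^{2} = \left(-5135\right) 49 = -251615$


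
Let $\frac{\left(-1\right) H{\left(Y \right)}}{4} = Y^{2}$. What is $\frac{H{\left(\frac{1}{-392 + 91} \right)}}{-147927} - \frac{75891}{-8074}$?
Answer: $\frac{1017116539264453}{108210445741398} \approx 9.3994$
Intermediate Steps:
$H{\left(Y \right)} = - 4 Y^{2}$
$\frac{H{\left(\frac{1}{-392 + 91} \right)}}{-147927} - \frac{75891}{-8074} = \frac{\left(-4\right) \left(\frac{1}{-392 + 91}\right)^{2}}{-147927} - \frac{75891}{-8074} = - 4 \left(\frac{1}{-301}\right)^{2} \left(- \frac{1}{147927}\right) - - \frac{75891}{8074} = - 4 \left(- \frac{1}{301}\right)^{2} \left(- \frac{1}{147927}\right) + \frac{75891}{8074} = \left(-4\right) \frac{1}{90601} \left(- \frac{1}{147927}\right) + \frac{75891}{8074} = \left(- \frac{4}{90601}\right) \left(- \frac{1}{147927}\right) + \frac{75891}{8074} = \frac{4}{13402334127} + \frac{75891}{8074} = \frac{1017116539264453}{108210445741398}$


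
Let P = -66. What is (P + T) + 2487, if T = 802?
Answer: 3223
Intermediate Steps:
(P + T) + 2487 = (-66 + 802) + 2487 = 736 + 2487 = 3223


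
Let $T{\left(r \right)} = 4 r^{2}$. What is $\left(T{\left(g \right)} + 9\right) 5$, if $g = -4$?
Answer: $365$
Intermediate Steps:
$\left(T{\left(g \right)} + 9\right) 5 = \left(4 \left(-4\right)^{2} + 9\right) 5 = \left(4 \cdot 16 + 9\right) 5 = \left(64 + 9\right) 5 = 73 \cdot 5 = 365$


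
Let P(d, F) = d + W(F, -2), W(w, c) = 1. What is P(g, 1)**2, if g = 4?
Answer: 25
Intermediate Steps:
P(d, F) = 1 + d (P(d, F) = d + 1 = 1 + d)
P(g, 1)**2 = (1 + 4)**2 = 5**2 = 25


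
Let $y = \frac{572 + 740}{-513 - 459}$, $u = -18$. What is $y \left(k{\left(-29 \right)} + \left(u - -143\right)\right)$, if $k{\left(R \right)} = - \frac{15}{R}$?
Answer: $- \frac{1193920}{7047} \approx -169.42$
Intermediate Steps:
$y = - \frac{328}{243}$ ($y = \frac{1312}{-972} = 1312 \left(- \frac{1}{972}\right) = - \frac{328}{243} \approx -1.3498$)
$y \left(k{\left(-29 \right)} + \left(u - -143\right)\right) = - \frac{328 \left(- \frac{15}{-29} - -125\right)}{243} = - \frac{328 \left(\left(-15\right) \left(- \frac{1}{29}\right) + \left(-18 + 143\right)\right)}{243} = - \frac{328 \left(\frac{15}{29} + 125\right)}{243} = \left(- \frac{328}{243}\right) \frac{3640}{29} = - \frac{1193920}{7047}$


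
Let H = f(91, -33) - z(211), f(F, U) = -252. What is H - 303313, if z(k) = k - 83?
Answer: -303693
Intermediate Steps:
z(k) = -83 + k
H = -380 (H = -252 - (-83 + 211) = -252 - 1*128 = -252 - 128 = -380)
H - 303313 = -380 - 303313 = -303693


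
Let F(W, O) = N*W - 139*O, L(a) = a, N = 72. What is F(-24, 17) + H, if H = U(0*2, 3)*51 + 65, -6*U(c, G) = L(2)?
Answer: -4043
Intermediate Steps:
U(c, G) = -⅓ (U(c, G) = -⅙*2 = -⅓)
F(W, O) = -139*O + 72*W (F(W, O) = 72*W - 139*O = -139*O + 72*W)
H = 48 (H = -⅓*51 + 65 = -17 + 65 = 48)
F(-24, 17) + H = (-139*17 + 72*(-24)) + 48 = (-2363 - 1728) + 48 = -4091 + 48 = -4043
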